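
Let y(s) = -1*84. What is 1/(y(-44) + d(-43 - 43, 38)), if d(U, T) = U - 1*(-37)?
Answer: -1/133 ≈ -0.0075188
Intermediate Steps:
y(s) = -84
d(U, T) = 37 + U (d(U, T) = U + 37 = 37 + U)
1/(y(-44) + d(-43 - 43, 38)) = 1/(-84 + (37 + (-43 - 43))) = 1/(-84 + (37 - 86)) = 1/(-84 - 49) = 1/(-133) = -1/133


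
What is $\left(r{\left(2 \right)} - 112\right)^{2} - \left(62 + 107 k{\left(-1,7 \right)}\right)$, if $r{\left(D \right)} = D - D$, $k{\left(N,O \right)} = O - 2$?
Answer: $11947$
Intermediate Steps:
$k{\left(N,O \right)} = -2 + O$
$r{\left(D \right)} = 0$
$\left(r{\left(2 \right)} - 112\right)^{2} - \left(62 + 107 k{\left(-1,7 \right)}\right) = \left(0 - 112\right)^{2} - \left(62 + 107 \left(-2 + 7\right)\right) = \left(-112\right)^{2} - 597 = 12544 - 597 = 11947$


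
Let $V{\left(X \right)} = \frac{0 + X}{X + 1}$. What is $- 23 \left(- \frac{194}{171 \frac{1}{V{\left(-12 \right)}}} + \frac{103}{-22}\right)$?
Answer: $\frac{170729}{1254} \approx 136.15$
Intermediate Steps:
$V{\left(X \right)} = \frac{X}{1 + X}$
$- 23 \left(- \frac{194}{171 \frac{1}{V{\left(-12 \right)}}} + \frac{103}{-22}\right) = - 23 \left(- \frac{194}{171 \frac{1}{\left(-12\right) \frac{1}{1 - 12}}} + \frac{103}{-22}\right) = - 23 \left(- \frac{194}{171 \frac{1}{\left(-12\right) \frac{1}{-11}}} + 103 \left(- \frac{1}{22}\right)\right) = - 23 \left(- \frac{194}{171 \frac{1}{\left(-12\right) \left(- \frac{1}{11}\right)}} - \frac{103}{22}\right) = - 23 \left(- \frac{194}{171 \frac{1}{\frac{12}{11}}} - \frac{103}{22}\right) = - 23 \left(- \frac{194}{171 \cdot \frac{11}{12}} - \frac{103}{22}\right) = - 23 \left(- \frac{194}{\frac{627}{4}} - \frac{103}{22}\right) = - 23 \left(\left(-194\right) \frac{4}{627} - \frac{103}{22}\right) = - 23 \left(- \frac{776}{627} - \frac{103}{22}\right) = \left(-23\right) \left(- \frac{7423}{1254}\right) = \frac{170729}{1254}$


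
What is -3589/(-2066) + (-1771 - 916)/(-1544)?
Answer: 5546379/1594952 ≈ 3.4775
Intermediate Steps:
-3589/(-2066) + (-1771 - 916)/(-1544) = -3589*(-1/2066) - 2687*(-1/1544) = 3589/2066 + 2687/1544 = 5546379/1594952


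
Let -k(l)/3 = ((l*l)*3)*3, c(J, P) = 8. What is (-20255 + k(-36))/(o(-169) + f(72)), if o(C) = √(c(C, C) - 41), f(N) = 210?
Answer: -3867290/14711 + 55247*I*√33/44133 ≈ -262.88 + 7.1912*I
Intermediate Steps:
k(l) = -27*l² (k(l) = -3*(l*l)*3*3 = -3*l²*3*3 = -3*3*l²*3 = -27*l²)
o(C) = I*√33 (o(C) = √(8 - 41) = √(-33) = I*√33)
(-20255 + k(-36))/(o(-169) + f(72)) = (-20255 - 27*(-36)²)/(I*√33 + 210) = (-20255 - 27*1296)/(210 + I*√33) = (-20255 - 34992)/(210 + I*√33) = -55247/(210 + I*√33)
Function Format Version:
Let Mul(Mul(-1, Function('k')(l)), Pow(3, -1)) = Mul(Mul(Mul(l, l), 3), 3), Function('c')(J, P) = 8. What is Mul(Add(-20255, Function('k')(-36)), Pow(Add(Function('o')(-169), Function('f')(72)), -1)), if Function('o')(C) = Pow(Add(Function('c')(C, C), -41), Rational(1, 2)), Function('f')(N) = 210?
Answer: Add(Rational(-3867290, 14711), Mul(Rational(55247, 44133), I, Pow(33, Rational(1, 2)))) ≈ Add(-262.88, Mul(7.1912, I))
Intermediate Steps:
Function('k')(l) = Mul(-27, Pow(l, 2)) (Function('k')(l) = Mul(-3, Mul(Mul(Mul(l, l), 3), 3)) = Mul(-3, Mul(Mul(Pow(l, 2), 3), 3)) = Mul(-3, Mul(Mul(3, Pow(l, 2)), 3)) = Mul(-3, Mul(9, Pow(l, 2))) = Mul(-27, Pow(l, 2)))
Function('o')(C) = Mul(I, Pow(33, Rational(1, 2))) (Function('o')(C) = Pow(Add(8, -41), Rational(1, 2)) = Pow(-33, Rational(1, 2)) = Mul(I, Pow(33, Rational(1, 2))))
Mul(Add(-20255, Function('k')(-36)), Pow(Add(Function('o')(-169), Function('f')(72)), -1)) = Mul(Add(-20255, Mul(-27, Pow(-36, 2))), Pow(Add(Mul(I, Pow(33, Rational(1, 2))), 210), -1)) = Mul(Add(-20255, Mul(-27, 1296)), Pow(Add(210, Mul(I, Pow(33, Rational(1, 2)))), -1)) = Mul(Add(-20255, -34992), Pow(Add(210, Mul(I, Pow(33, Rational(1, 2)))), -1)) = Mul(-55247, Pow(Add(210, Mul(I, Pow(33, Rational(1, 2)))), -1))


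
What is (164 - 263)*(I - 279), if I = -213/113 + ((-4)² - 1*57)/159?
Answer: 166692669/5989 ≈ 27833.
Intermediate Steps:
I = -38500/17967 (I = -213*1/113 + (16 - 57)*(1/159) = -213/113 - 41*1/159 = -213/113 - 41/159 = -38500/17967 ≈ -2.1428)
(164 - 263)*(I - 279) = (164 - 263)*(-38500/17967 - 279) = -99*(-5051293/17967) = 166692669/5989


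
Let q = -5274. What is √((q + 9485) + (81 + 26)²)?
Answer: 6*√435 ≈ 125.14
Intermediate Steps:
√((q + 9485) + (81 + 26)²) = √((-5274 + 9485) + (81 + 26)²) = √(4211 + 107²) = √(4211 + 11449) = √15660 = 6*√435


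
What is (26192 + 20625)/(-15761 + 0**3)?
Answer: -46817/15761 ≈ -2.9704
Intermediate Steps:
(26192 + 20625)/(-15761 + 0**3) = 46817/(-15761 + 0) = 46817/(-15761) = 46817*(-1/15761) = -46817/15761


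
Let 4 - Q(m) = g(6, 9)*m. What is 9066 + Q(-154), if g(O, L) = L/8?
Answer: 36973/4 ≈ 9243.3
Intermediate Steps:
g(O, L) = L/8 (g(O, L) = L*(1/8) = L/8)
Q(m) = 4 - 9*m/8 (Q(m) = 4 - (1/8)*9*m = 4 - 9*m/8)
9066 + Q(-154) = 9066 + (4 - 9/8*(-154)) = 9066 + (4 + 693/4) = 9066 + 709/4 = 36973/4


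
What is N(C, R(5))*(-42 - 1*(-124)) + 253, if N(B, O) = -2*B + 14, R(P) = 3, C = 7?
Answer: 253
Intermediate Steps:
N(B, O) = 14 - 2*B
N(C, R(5))*(-42 - 1*(-124)) + 253 = (14 - 2*7)*(-42 - 1*(-124)) + 253 = (14 - 14)*(-42 + 124) + 253 = 0*82 + 253 = 0 + 253 = 253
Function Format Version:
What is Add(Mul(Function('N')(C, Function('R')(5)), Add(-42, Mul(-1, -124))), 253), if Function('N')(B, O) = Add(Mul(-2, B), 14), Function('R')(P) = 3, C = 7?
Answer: 253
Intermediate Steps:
Function('N')(B, O) = Add(14, Mul(-2, B))
Add(Mul(Function('N')(C, Function('R')(5)), Add(-42, Mul(-1, -124))), 253) = Add(Mul(Add(14, Mul(-2, 7)), Add(-42, Mul(-1, -124))), 253) = Add(Mul(Add(14, -14), Add(-42, 124)), 253) = Add(Mul(0, 82), 253) = Add(0, 253) = 253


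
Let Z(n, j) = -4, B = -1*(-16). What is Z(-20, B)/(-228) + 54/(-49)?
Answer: -3029/2793 ≈ -1.0845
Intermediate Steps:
B = 16
Z(-20, B)/(-228) + 54/(-49) = -4/(-228) + 54/(-49) = -4*(-1/228) + 54*(-1/49) = 1/57 - 54/49 = -3029/2793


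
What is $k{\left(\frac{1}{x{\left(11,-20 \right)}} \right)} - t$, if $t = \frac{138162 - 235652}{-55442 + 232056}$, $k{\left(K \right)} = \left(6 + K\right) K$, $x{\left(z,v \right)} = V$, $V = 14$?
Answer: $\frac{17060115}{17308172} \approx 0.98567$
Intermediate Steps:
$x{\left(z,v \right)} = 14$
$k{\left(K \right)} = K \left(6 + K\right)$
$t = - \frac{48745}{88307}$ ($t = - \frac{97490}{176614} = \left(-97490\right) \frac{1}{176614} = - \frac{48745}{88307} \approx -0.55199$)
$k{\left(\frac{1}{x{\left(11,-20 \right)}} \right)} - t = \frac{6 + \frac{1}{14}}{14} - - \frac{48745}{88307} = \frac{6 + \frac{1}{14}}{14} + \frac{48745}{88307} = \frac{1}{14} \cdot \frac{85}{14} + \frac{48745}{88307} = \frac{85}{196} + \frac{48745}{88307} = \frac{17060115}{17308172}$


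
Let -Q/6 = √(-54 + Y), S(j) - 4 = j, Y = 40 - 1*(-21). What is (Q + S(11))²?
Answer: 477 - 180*√7 ≈ 0.76476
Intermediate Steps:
Y = 61 (Y = 40 + 21 = 61)
S(j) = 4 + j
Q = -6*√7 (Q = -6*√(-54 + 61) = -6*√7 ≈ -15.875)
(Q + S(11))² = (-6*√7 + (4 + 11))² = (-6*√7 + 15)² = (15 - 6*√7)²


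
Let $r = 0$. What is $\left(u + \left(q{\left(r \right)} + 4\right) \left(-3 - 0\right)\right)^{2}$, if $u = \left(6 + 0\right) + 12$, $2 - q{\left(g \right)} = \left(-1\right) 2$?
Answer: $36$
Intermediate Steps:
$q{\left(g \right)} = 4$ ($q{\left(g \right)} = 2 - \left(-1\right) 2 = 2 - -2 = 2 + 2 = 4$)
$u = 18$ ($u = 6 + 12 = 18$)
$\left(u + \left(q{\left(r \right)} + 4\right) \left(-3 - 0\right)\right)^{2} = \left(18 + \left(4 + 4\right) \left(-3 - 0\right)\right)^{2} = \left(18 + 8 \left(-3 + 0\right)\right)^{2} = \left(18 + 8 \left(-3\right)\right)^{2} = \left(18 - 24\right)^{2} = \left(-6\right)^{2} = 36$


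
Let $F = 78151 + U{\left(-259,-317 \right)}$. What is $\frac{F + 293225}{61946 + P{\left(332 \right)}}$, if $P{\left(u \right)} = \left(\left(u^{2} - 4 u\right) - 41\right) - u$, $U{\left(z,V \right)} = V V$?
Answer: $\frac{471865}{170469} \approx 2.768$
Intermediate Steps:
$U{\left(z,V \right)} = V^{2}$
$F = 178640$ ($F = 78151 + \left(-317\right)^{2} = 78151 + 100489 = 178640$)
$P{\left(u \right)} = -41 + u^{2} - 5 u$ ($P{\left(u \right)} = \left(-41 + u^{2} - 4 u\right) - u = -41 + u^{2} - 5 u$)
$\frac{F + 293225}{61946 + P{\left(332 \right)}} = \frac{178640 + 293225}{61946 - \left(1701 - 110224\right)} = \frac{471865}{61946 - -108523} = \frac{471865}{61946 + 108523} = \frac{471865}{170469}$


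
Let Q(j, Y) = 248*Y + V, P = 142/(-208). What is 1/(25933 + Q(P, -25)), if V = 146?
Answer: 1/19879 ≈ 5.0304e-5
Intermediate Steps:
P = -71/104 (P = 142*(-1/208) = -71/104 ≈ -0.68269)
Q(j, Y) = 146 + 248*Y (Q(j, Y) = 248*Y + 146 = 146 + 248*Y)
1/(25933 + Q(P, -25)) = 1/(25933 + (146 + 248*(-25))) = 1/(25933 + (146 - 6200)) = 1/(25933 - 6054) = 1/19879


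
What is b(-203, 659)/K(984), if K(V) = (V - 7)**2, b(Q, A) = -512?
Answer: -512/954529 ≈ -0.00053639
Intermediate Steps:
K(V) = (-7 + V)**2
b(-203, 659)/K(984) = -512/(-7 + 984)**2 = -512/(977**2) = -512/954529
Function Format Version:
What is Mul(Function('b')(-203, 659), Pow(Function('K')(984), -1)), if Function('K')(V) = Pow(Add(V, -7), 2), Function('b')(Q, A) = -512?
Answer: Rational(-512, 954529) ≈ -0.00053639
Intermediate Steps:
Function('K')(V) = Pow(Add(-7, V), 2)
Mul(Function('b')(-203, 659), Pow(Function('K')(984), -1)) = Mul(-512, Pow(Pow(Add(-7, 984), 2), -1)) = Mul(-512, Pow(Pow(977, 2), -1)) = Mul(-512, Pow(954529, -1)) = Mul(-512, Rational(1, 954529)) = Rational(-512, 954529)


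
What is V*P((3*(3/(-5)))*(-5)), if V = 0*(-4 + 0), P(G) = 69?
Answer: 0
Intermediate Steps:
V = 0 (V = 0*(-4) = 0)
V*P((3*(3/(-5)))*(-5)) = 0*69 = 0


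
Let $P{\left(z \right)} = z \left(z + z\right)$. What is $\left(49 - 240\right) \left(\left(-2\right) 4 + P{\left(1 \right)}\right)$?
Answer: $1146$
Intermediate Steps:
$P{\left(z \right)} = 2 z^{2}$ ($P{\left(z \right)} = z 2 z = 2 z^{2}$)
$\left(49 - 240\right) \left(\left(-2\right) 4 + P{\left(1 \right)}\right) = \left(49 - 240\right) \left(\left(-2\right) 4 + 2 \cdot 1^{2}\right) = - 191 \left(-8 + 2 \cdot 1\right) = - 191 \left(-8 + 2\right) = \left(-191\right) \left(-6\right) = 1146$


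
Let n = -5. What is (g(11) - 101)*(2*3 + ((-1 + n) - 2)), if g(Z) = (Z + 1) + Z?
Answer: 156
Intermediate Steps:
g(Z) = 1 + 2*Z (g(Z) = (1 + Z) + Z = 1 + 2*Z)
(g(11) - 101)*(2*3 + ((-1 + n) - 2)) = ((1 + 2*11) - 101)*(2*3 + ((-1 - 5) - 2)) = ((1 + 22) - 101)*(6 + (-6 - 2)) = (23 - 101)*(6 - 8) = -78*(-2) = 156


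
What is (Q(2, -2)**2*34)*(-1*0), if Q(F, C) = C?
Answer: 0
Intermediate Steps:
(Q(2, -2)**2*34)*(-1*0) = ((-2)**2*34)*(-1*0) = (4*34)*0 = 136*0 = 0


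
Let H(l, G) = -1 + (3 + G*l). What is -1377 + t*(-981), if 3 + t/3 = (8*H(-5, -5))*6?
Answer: -3806676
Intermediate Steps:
H(l, G) = 2 + G*l
t = 3879 (t = -9 + 3*((8*(2 - 5*(-5)))*6) = -9 + 3*((8*(2 + 25))*6) = -9 + 3*((8*27)*6) = -9 + 3*(216*6) = -9 + 3*1296 = -9 + 3888 = 3879)
-1377 + t*(-981) = -1377 + 3879*(-981) = -1377 - 3805299 = -3806676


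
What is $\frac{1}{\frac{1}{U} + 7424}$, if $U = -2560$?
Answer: $\frac{2560}{19005439} \approx 0.0001347$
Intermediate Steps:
$\frac{1}{\frac{1}{U} + 7424} = \frac{1}{\frac{1}{-2560} + 7424} = \frac{1}{- \frac{1}{2560} + 7424} = \frac{1}{\frac{19005439}{2560}} = \frac{2560}{19005439}$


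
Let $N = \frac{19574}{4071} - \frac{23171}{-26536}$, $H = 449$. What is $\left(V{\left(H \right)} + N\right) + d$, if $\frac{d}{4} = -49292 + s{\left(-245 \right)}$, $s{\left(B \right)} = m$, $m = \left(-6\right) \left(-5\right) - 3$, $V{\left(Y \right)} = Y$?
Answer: $- \frac{21238890373411}{108028056} \approx -1.9661 \cdot 10^{5}$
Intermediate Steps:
$N = \frac{613744805}{108028056}$ ($N = 19574 \cdot \frac{1}{4071} - - \frac{23171}{26536} = \frac{19574}{4071} + \frac{23171}{26536} = \frac{613744805}{108028056} \approx 5.6813$)
$m = 27$ ($m = 30 - 3 = 27$)
$s{\left(B \right)} = 27$
$d = -197060$ ($d = 4 \left(-49292 + 27\right) = 4 \left(-49265\right) = -197060$)
$\left(V{\left(H \right)} + N\right) + d = \left(449 + \frac{613744805}{108028056}\right) - 197060 = \frac{49118341949}{108028056} - 197060 = - \frac{21238890373411}{108028056}$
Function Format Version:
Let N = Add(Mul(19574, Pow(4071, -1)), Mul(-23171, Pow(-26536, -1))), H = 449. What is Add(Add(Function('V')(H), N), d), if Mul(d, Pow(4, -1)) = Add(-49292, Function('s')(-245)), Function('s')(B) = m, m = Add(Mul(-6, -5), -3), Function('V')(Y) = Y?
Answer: Rational(-21238890373411, 108028056) ≈ -1.9661e+5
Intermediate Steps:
N = Rational(613744805, 108028056) (N = Add(Mul(19574, Rational(1, 4071)), Mul(-23171, Rational(-1, 26536))) = Add(Rational(19574, 4071), Rational(23171, 26536)) = Rational(613744805, 108028056) ≈ 5.6813)
m = 27 (m = Add(30, -3) = 27)
Function('s')(B) = 27
d = -197060 (d = Mul(4, Add(-49292, 27)) = Mul(4, -49265) = -197060)
Add(Add(Function('V')(H), N), d) = Add(Add(449, Rational(613744805, 108028056)), -197060) = Add(Rational(49118341949, 108028056), -197060) = Rational(-21238890373411, 108028056)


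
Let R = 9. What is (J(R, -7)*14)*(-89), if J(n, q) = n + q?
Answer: -2492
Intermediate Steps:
(J(R, -7)*14)*(-89) = ((9 - 7)*14)*(-89) = (2*14)*(-89) = 28*(-89) = -2492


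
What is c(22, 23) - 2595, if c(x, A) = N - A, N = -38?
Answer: -2656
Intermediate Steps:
c(x, A) = -38 - A
c(22, 23) - 2595 = (-38 - 1*23) - 2595 = (-38 - 23) - 2595 = -61 - 2595 = -2656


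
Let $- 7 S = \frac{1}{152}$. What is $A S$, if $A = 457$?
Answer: $- \frac{457}{1064} \approx -0.42951$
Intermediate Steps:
$S = - \frac{1}{1064}$ ($S = - \frac{1}{7 \cdot 152} = \left(- \frac{1}{7}\right) \frac{1}{152} = - \frac{1}{1064} \approx -0.00093985$)
$A S = 457 \left(- \frac{1}{1064}\right) = - \frac{457}{1064}$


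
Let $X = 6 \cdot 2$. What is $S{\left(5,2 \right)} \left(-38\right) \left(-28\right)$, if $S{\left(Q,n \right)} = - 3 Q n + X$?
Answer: $-19152$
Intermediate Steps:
$X = 12$
$S{\left(Q,n \right)} = 12 - 3 Q n$ ($S{\left(Q,n \right)} = - 3 Q n + 12 = 12 - 3 Q n$)
$S{\left(5,2 \right)} \left(-38\right) \left(-28\right) = \left(12 - 15 \cdot 2\right) \left(-38\right) \left(-28\right) = \left(12 - 30\right) \left(-38\right) \left(-28\right) = \left(-18\right) \left(-38\right) \left(-28\right) = 684 \left(-28\right) = -19152$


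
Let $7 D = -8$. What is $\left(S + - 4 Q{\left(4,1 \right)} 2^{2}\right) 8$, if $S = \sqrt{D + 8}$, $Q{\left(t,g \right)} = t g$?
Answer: $-512 + \frac{32 \sqrt{21}}{7} \approx -491.05$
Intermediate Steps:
$D = - \frac{8}{7}$ ($D = \frac{1}{7} \left(-8\right) = - \frac{8}{7} \approx -1.1429$)
$Q{\left(t,g \right)} = g t$
$S = \frac{4 \sqrt{21}}{7}$ ($S = \sqrt{- \frac{8}{7} + 8} = \sqrt{\frac{48}{7}} = \frac{4 \sqrt{21}}{7} \approx 2.6186$)
$\left(S + - 4 Q{\left(4,1 \right)} 2^{2}\right) 8 = \left(\frac{4 \sqrt{21}}{7} + - 4 \cdot 1 \cdot 4 \cdot 2^{2}\right) 8 = \left(\frac{4 \sqrt{21}}{7} + \left(-4\right) 4 \cdot 4\right) 8 = \left(\frac{4 \sqrt{21}}{7} - 64\right) 8 = \left(-64 + \frac{4 \sqrt{21}}{7}\right) 8 = -512 + \frac{32 \sqrt{21}}{7}$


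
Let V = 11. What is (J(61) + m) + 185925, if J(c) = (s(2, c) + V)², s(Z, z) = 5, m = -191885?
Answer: -5704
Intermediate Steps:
J(c) = 256 (J(c) = (5 + 11)² = 16² = 256)
(J(61) + m) + 185925 = (256 - 191885) + 185925 = -191629 + 185925 = -5704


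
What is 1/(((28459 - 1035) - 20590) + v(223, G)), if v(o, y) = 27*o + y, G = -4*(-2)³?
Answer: 1/12887 ≈ 7.7598e-5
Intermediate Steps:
G = 32 (G = -4*(-8) = 32)
v(o, y) = y + 27*o
1/(((28459 - 1035) - 20590) + v(223, G)) = 1/(((28459 - 1035) - 20590) + (32 + 27*223)) = 1/((27424 - 20590) + (32 + 6021)) = 1/(6834 + 6053) = 1/12887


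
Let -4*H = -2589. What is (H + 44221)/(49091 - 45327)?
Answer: 179473/15056 ≈ 11.920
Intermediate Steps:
H = 2589/4 (H = -1/4*(-2589) = 2589/4 ≈ 647.25)
(H + 44221)/(49091 - 45327) = (2589/4 + 44221)/(49091 - 45327) = (179473/4)/3764 = (179473/4)*(1/3764) = 179473/15056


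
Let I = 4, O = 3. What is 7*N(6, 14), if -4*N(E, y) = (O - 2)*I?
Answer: -7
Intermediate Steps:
N(E, y) = -1 (N(E, y) = -(3 - 2)*4/4 = -4/4 = -1/4*4 = -1)
7*N(6, 14) = 7*(-1) = -7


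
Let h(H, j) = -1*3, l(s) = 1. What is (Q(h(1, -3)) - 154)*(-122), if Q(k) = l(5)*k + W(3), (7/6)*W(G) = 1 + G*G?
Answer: 126758/7 ≈ 18108.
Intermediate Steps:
h(H, j) = -3
W(G) = 6/7 + 6*G²/7 (W(G) = 6*(1 + G*G)/7 = 6*(1 + G²)/7 = 6/7 + 6*G²/7)
Q(k) = 60/7 + k (Q(k) = 1*k + (6/7 + (6/7)*3²) = k + (6/7 + (6/7)*9) = k + (6/7 + 54/7) = k + 60/7 = 60/7 + k)
(Q(h(1, -3)) - 154)*(-122) = ((60/7 - 3) - 154)*(-122) = (39/7 - 154)*(-122) = -1039/7*(-122) = 126758/7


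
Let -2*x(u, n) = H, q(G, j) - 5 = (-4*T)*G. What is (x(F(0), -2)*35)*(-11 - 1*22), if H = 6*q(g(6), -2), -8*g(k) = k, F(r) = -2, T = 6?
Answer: 79695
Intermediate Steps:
g(k) = -k/8
q(G, j) = 5 - 24*G (q(G, j) = 5 + (-4*6)*G = 5 - 24*G)
H = 138 (H = 6*(5 - (-3)*6) = 6*(5 - 24*(-¾)) = 6*(5 + 18) = 6*23 = 138)
x(u, n) = -69 (x(u, n) = -½*138 = -69)
(x(F(0), -2)*35)*(-11 - 1*22) = (-69*35)*(-11 - 1*22) = -2415*(-11 - 22) = -2415*(-33) = 79695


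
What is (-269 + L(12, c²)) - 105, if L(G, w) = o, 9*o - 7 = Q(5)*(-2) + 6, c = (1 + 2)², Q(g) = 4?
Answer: -3361/9 ≈ -373.44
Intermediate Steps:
c = 9 (c = 3² = 9)
o = 5/9 (o = 7/9 + (4*(-2) + 6)/9 = 7/9 + (-8 + 6)/9 = 7/9 + (⅑)*(-2) = 7/9 - 2/9 = 5/9 ≈ 0.55556)
L(G, w) = 5/9
(-269 + L(12, c²)) - 105 = (-269 + 5/9) - 105 = -2416/9 - 105 = -3361/9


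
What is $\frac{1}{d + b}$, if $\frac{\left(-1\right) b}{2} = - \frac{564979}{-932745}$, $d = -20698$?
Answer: $- \frac{932745}{19307085968} \approx -4.8311 \cdot 10^{-5}$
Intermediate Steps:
$b = - \frac{1129958}{932745}$ ($b = - 2 \left(- \frac{564979}{-932745}\right) = - 2 \left(\left(-564979\right) \left(- \frac{1}{932745}\right)\right) = \left(-2\right) \frac{564979}{932745} = - \frac{1129958}{932745} \approx -1.2114$)
$\frac{1}{d + b} = \frac{1}{-20698 - \frac{1129958}{932745}} = \frac{1}{- \frac{19307085968}{932745}} = - \frac{932745}{19307085968}$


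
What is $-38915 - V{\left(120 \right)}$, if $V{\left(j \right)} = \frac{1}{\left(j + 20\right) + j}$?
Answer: $- \frac{10117901}{260} \approx -38915.0$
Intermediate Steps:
$V{\left(j \right)} = \frac{1}{20 + 2 j}$ ($V{\left(j \right)} = \frac{1}{\left(20 + j\right) + j} = \frac{1}{20 + 2 j}$)
$-38915 - V{\left(120 \right)} = -38915 - \frac{1}{2 \left(10 + 120\right)} = -38915 - \frac{1}{2 \cdot 130} = -38915 - \frac{1}{2} \cdot \frac{1}{130} = -38915 - \frac{1}{260} = - \frac{10117901}{260}$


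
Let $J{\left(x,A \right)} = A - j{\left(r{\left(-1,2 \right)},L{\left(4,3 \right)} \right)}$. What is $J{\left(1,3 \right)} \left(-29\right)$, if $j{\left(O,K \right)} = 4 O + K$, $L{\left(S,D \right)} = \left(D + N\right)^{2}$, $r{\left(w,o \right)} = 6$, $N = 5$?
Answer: $2465$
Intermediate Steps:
$L{\left(S,D \right)} = \left(5 + D\right)^{2}$ ($L{\left(S,D \right)} = \left(D + 5\right)^{2} = \left(5 + D\right)^{2}$)
$j{\left(O,K \right)} = K + 4 O$
$J{\left(x,A \right)} = -88 + A$ ($J{\left(x,A \right)} = A - \left(\left(5 + 3\right)^{2} + 4 \cdot 6\right) = A - \left(8^{2} + 24\right) = A - \left(64 + 24\right) = A - 88 = -88 + A$)
$J{\left(1,3 \right)} \left(-29\right) = \left(-88 + 3\right) \left(-29\right) = \left(-85\right) \left(-29\right) = 2465$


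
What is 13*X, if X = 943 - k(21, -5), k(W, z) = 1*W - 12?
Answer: 12142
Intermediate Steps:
k(W, z) = -12 + W (k(W, z) = W - 12 = -12 + W)
X = 934 (X = 943 - (-12 + 21) = 943 - 1*9 = 943 - 9 = 934)
13*X = 13*934 = 12142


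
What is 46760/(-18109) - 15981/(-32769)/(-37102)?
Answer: -208244996633/80647764054 ≈ -2.5822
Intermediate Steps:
46760/(-18109) - 15981/(-32769)/(-37102) = 46760*(-1/18109) - 15981*(-1/32769)*(-1/37102) = -6680/2587 + (5327/10923)*(-1/37102) = -6680/2587 - 5327/405265146 = -208244996633/80647764054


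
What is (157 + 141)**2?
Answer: 88804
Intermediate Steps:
(157 + 141)**2 = 298**2 = 88804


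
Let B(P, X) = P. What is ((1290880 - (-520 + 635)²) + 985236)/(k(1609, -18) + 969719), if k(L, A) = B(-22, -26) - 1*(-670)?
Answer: 2262891/970367 ≈ 2.3320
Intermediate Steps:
k(L, A) = 648 (k(L, A) = -22 - 1*(-670) = -22 + 670 = 648)
((1290880 - (-520 + 635)²) + 985236)/(k(1609, -18) + 969719) = ((1290880 - (-520 + 635)²) + 985236)/(648 + 969719) = ((1290880 - 1*115²) + 985236)/970367 = ((1290880 - 1*13225) + 985236)*(1/970367) = ((1290880 - 13225) + 985236)*(1/970367) = (1277655 + 985236)*(1/970367) = 2262891*(1/970367) = 2262891/970367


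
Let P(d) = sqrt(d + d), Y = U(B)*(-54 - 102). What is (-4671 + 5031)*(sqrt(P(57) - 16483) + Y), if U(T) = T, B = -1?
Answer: 56160 + 360*sqrt(-16483 + sqrt(114)) ≈ 56160.0 + 46204.0*I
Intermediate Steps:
Y = 156 (Y = -(-54 - 102) = -1*(-156) = 156)
P(d) = sqrt(2)*sqrt(d) (P(d) = sqrt(2*d) = sqrt(2)*sqrt(d))
(-4671 + 5031)*(sqrt(P(57) - 16483) + Y) = (-4671 + 5031)*(sqrt(sqrt(2)*sqrt(57) - 16483) + 156) = 360*(sqrt(sqrt(114) - 16483) + 156) = 360*(sqrt(-16483 + sqrt(114)) + 156) = 360*(156 + sqrt(-16483 + sqrt(114))) = 56160 + 360*sqrt(-16483 + sqrt(114))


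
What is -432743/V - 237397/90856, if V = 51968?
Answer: -6456793163/590200576 ≈ -10.940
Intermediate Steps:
-432743/V - 237397/90856 = -432743/51968 - 237397/90856 = -6456793163/590200576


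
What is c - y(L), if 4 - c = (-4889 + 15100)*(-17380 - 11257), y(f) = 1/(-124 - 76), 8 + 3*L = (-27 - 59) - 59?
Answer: 58482482201/200 ≈ 2.9241e+8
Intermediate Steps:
L = -51 (L = -8/3 + ((-27 - 59) - 59)/3 = -8/3 + (-86 - 59)/3 = -8/3 + (⅓)*(-145) = -8/3 - 145/3 = -51)
y(f) = -1/200 (y(f) = 1/(-200) = -1/200)
c = 292412411 (c = 4 - (-4889 + 15100)*(-17380 - 11257) = 4 - 10211*(-28637) = 4 - 1*(-292412407) = 4 + 292412407 = 292412411)
c - y(L) = 292412411 - 1*(-1/200) = 292412411 + 1/200 = 58482482201/200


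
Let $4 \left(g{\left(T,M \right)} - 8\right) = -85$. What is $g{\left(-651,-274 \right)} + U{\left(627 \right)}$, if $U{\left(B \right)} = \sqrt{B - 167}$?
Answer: $- \frac{53}{4} + 2 \sqrt{115} \approx 8.1976$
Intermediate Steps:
$g{\left(T,M \right)} = - \frac{53}{4}$ ($g{\left(T,M \right)} = 8 + \frac{1}{4} \left(-85\right) = 8 - \frac{85}{4} = - \frac{53}{4}$)
$U{\left(B \right)} = \sqrt{-167 + B}$
$g{\left(-651,-274 \right)} + U{\left(627 \right)} = - \frac{53}{4} + \sqrt{-167 + 627} = - \frac{53}{4} + \sqrt{460} = - \frac{53}{4} + 2 \sqrt{115}$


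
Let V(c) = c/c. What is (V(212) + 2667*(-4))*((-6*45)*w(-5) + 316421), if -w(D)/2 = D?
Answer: -3346461907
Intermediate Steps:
w(D) = -2*D
V(c) = 1
(V(212) + 2667*(-4))*((-6*45)*w(-5) + 316421) = (1 + 2667*(-4))*((-6*45)*(-2*(-5)) + 316421) = (1 - 10668)*(-270*10 + 316421) = -10667*(-2700 + 316421) = -10667*313721 = -3346461907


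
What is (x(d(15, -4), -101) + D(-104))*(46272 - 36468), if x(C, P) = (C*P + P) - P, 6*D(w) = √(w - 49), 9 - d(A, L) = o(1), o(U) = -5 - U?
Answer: -14853060 + 4902*I*√17 ≈ -1.4853e+7 + 20211.0*I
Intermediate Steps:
d(A, L) = 15 (d(A, L) = 9 - (-5 - 1*1) = 9 - (-5 - 1) = 9 - 1*(-6) = 9 + 6 = 15)
D(w) = √(-49 + w)/6 (D(w) = √(w - 49)/6 = √(-49 + w)/6)
x(C, P) = C*P (x(C, P) = (P + C*P) - P = C*P)
(x(d(15, -4), -101) + D(-104))*(46272 - 36468) = (15*(-101) + √(-49 - 104)/6)*(46272 - 36468) = (-1515 + √(-153)/6)*9804 = (-1515 + (3*I*√17)/6)*9804 = (-1515 + I*√17/2)*9804 = -14853060 + 4902*I*√17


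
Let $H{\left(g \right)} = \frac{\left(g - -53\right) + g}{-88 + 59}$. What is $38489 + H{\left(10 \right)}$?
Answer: $\frac{1116108}{29} \approx 38487.0$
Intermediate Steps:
$H{\left(g \right)} = - \frac{53}{29} - \frac{2 g}{29}$ ($H{\left(g \right)} = \frac{\left(g + 53\right) + g}{-29} = \left(\left(53 + g\right) + g\right) \left(- \frac{1}{29}\right) = \left(53 + 2 g\right) \left(- \frac{1}{29}\right) = - \frac{53}{29} - \frac{2 g}{29}$)
$38489 + H{\left(10 \right)} = 38489 - \frac{73}{29} = \frac{1116108}{29}$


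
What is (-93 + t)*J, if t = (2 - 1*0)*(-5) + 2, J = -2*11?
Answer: 2222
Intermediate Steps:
J = -22
t = -8 (t = (2 + 0)*(-5) + 2 = 2*(-5) + 2 = -10 + 2 = -8)
(-93 + t)*J = (-93 - 8)*(-22) = -101*(-22) = 2222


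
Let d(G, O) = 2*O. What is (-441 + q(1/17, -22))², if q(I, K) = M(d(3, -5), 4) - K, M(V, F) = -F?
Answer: 178929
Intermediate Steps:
q(I, K) = -4 - K (q(I, K) = -1*4 - K = -4 - K)
(-441 + q(1/17, -22))² = (-441 + (-4 - 1*(-22)))² = (-441 + (-4 + 22))² = (-441 + 18)² = (-423)² = 178929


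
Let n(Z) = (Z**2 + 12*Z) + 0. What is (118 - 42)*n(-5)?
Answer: -2660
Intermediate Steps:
n(Z) = Z**2 + 12*Z
(118 - 42)*n(-5) = (118 - 42)*(-5*(12 - 5)) = 76*(-5*7) = 76*(-35) = -2660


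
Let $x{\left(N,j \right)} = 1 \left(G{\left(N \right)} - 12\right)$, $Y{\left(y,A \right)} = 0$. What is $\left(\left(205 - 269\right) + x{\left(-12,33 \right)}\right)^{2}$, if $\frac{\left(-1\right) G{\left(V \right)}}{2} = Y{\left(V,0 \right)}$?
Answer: $5776$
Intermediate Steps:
$G{\left(V \right)} = 0$ ($G{\left(V \right)} = \left(-2\right) 0 = 0$)
$x{\left(N,j \right)} = -12$ ($x{\left(N,j \right)} = 1 \left(0 - 12\right) = 1 \left(-12\right) = -12$)
$\left(\left(205 - 269\right) + x{\left(-12,33 \right)}\right)^{2} = \left(\left(205 - 269\right) - 12\right)^{2} = \left(-64 - 12\right)^{2} = \left(-76\right)^{2} = 5776$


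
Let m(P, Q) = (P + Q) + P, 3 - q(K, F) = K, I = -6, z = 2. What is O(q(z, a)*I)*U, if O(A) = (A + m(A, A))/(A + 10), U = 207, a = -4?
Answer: -1242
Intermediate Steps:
q(K, F) = 3 - K
m(P, Q) = Q + 2*P
O(A) = 4*A/(10 + A) (O(A) = (A + (A + 2*A))/(A + 10) = (A + 3*A)/(10 + A) = (4*A)/(10 + A) = 4*A/(10 + A))
O(q(z, a)*I)*U = (4*((3 - 1*2)*(-6))/(10 + (3 - 1*2)*(-6)))*207 = (4*((3 - 2)*(-6))/(10 + (3 - 2)*(-6)))*207 = (4*(1*(-6))/(10 + 1*(-6)))*207 = (4*(-6)/(10 - 6))*207 = (4*(-6)/4)*207 = (4*(-6)*(¼))*207 = -6*207 = -1242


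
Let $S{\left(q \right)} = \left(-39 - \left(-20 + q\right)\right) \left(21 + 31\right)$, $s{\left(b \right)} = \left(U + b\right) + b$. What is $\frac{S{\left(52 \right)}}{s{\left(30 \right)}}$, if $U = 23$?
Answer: $- \frac{3692}{83} \approx -44.482$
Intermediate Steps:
$s{\left(b \right)} = 23 + 2 b$ ($s{\left(b \right)} = \left(23 + b\right) + b = 23 + 2 b$)
$S{\left(q \right)} = -988 - 52 q$ ($S{\left(q \right)} = \left(-19 - q\right) 52 = -988 - 52 q$)
$\frac{S{\left(52 \right)}}{s{\left(30 \right)}} = \frac{-988 - 2704}{23 + 2 \cdot 30} = \frac{-988 - 2704}{23 + 60} = - \frac{3692}{83}$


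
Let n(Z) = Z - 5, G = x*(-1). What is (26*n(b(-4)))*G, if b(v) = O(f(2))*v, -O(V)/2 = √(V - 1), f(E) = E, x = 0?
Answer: 0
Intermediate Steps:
O(V) = -2*√(-1 + V) (O(V) = -2*√(V - 1) = -2*√(-1 + V))
G = 0 (G = 0*(-1) = 0)
b(v) = -2*v (b(v) = (-2*√(-1 + 2))*v = (-2*√1)*v = (-2*1)*v = -2*v)
n(Z) = -5 + Z
(26*n(b(-4)))*G = (26*(-5 - 2*(-4)))*0 = (26*(-5 + 8))*0 = (26*3)*0 = 78*0 = 0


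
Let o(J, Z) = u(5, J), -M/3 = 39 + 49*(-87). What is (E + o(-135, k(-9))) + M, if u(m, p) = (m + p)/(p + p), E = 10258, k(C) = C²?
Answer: 619123/27 ≈ 22930.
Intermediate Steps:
M = 12672 (M = -3*(39 + 49*(-87)) = -3*(39 - 4263) = -3*(-4224) = 12672)
u(m, p) = (m + p)/(2*p) (u(m, p) = (m + p)/((2*p)) = (m + p)*(1/(2*p)) = (m + p)/(2*p))
o(J, Z) = (5 + J)/(2*J)
(E + o(-135, k(-9))) + M = (10258 + (½)*(5 - 135)/(-135)) + 12672 = (10258 + (½)*(-1/135)*(-130)) + 12672 = (10258 + 13/27) + 12672 = 276979/27 + 12672 = 619123/27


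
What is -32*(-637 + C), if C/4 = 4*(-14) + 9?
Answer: 26400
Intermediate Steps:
C = -188 (C = 4*(4*(-14) + 9) = 4*(-56 + 9) = 4*(-47) = -188)
-32*(-637 + C) = -32*(-637 - 188) = -32*(-825) = 26400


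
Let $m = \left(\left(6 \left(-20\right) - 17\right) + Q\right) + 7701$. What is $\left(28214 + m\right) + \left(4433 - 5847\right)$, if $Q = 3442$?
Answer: $37806$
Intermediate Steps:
$m = 11006$ ($m = \left(\left(6 \left(-20\right) - 17\right) + 3442\right) + 7701 = \left(\left(-120 - 17\right) + 3442\right) + 7701 = \left(-137 + 3442\right) + 7701 = 3305 + 7701 = 11006$)
$\left(28214 + m\right) + \left(4433 - 5847\right) = \left(28214 + 11006\right) + \left(4433 - 5847\right) = 39220 - 1414 = 37806$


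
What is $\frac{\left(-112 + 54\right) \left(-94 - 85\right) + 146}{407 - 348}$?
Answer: $\frac{10528}{59} \approx 178.44$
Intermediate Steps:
$\frac{\left(-112 + 54\right) \left(-94 - 85\right) + 146}{407 - 348} = \frac{\left(-58\right) \left(-179\right) + 146}{59} = \left(10382 + 146\right) \frac{1}{59} = 10528 \cdot \frac{1}{59} = \frac{10528}{59}$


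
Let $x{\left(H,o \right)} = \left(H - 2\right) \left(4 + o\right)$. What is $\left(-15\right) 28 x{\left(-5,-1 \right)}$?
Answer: $8820$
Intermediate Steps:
$x{\left(H,o \right)} = \left(-2 + H\right) \left(4 + o\right)$
$\left(-15\right) 28 x{\left(-5,-1 \right)} = \left(-15\right) 28 \left(-8 - -2 + 4 \left(-5\right) - -5\right) = - 420 \left(-8 + 2 - 20 + 5\right) = \left(-420\right) \left(-21\right) = 8820$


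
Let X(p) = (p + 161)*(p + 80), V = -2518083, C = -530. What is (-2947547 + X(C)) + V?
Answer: -5299580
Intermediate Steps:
X(p) = (80 + p)*(161 + p) (X(p) = (161 + p)*(80 + p) = (80 + p)*(161 + p))
(-2947547 + X(C)) + V = (-2947547 + (12880 + (-530)**2 + 241*(-530))) - 2518083 = (-2947547 + (12880 + 280900 - 127730)) - 2518083 = (-2947547 + 166050) - 2518083 = -2781497 - 2518083 = -5299580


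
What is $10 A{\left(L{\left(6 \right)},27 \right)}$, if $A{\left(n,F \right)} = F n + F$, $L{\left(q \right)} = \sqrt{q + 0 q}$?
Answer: $270 + 270 \sqrt{6} \approx 931.36$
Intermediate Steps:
$L{\left(q \right)} = \sqrt{q}$ ($L{\left(q \right)} = \sqrt{q + 0} = \sqrt{q}$)
$A{\left(n,F \right)} = F + F n$
$10 A{\left(L{\left(6 \right)},27 \right)} = 10 \cdot 27 \left(1 + \sqrt{6}\right) = 10 \left(27 + 27 \sqrt{6}\right) = 270 + 270 \sqrt{6}$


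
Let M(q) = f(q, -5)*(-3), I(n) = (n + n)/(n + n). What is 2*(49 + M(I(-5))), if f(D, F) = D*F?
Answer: 128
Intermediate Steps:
I(n) = 1 (I(n) = (2*n)/((2*n)) = (2*n)*(1/(2*n)) = 1)
M(q) = 15*q (M(q) = (q*(-5))*(-3) = -5*q*(-3) = 15*q)
2*(49 + M(I(-5))) = 2*(49 + 15*1) = 2*(49 + 15) = 2*64 = 128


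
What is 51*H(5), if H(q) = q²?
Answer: 1275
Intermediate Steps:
51*H(5) = 51*5² = 51*25 = 1275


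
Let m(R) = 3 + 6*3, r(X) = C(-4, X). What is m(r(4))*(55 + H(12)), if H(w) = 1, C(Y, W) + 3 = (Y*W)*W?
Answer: 1176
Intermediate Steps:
C(Y, W) = -3 + Y*W**2 (C(Y, W) = -3 + (Y*W)*W = -3 + (W*Y)*W = -3 + Y*W**2)
r(X) = -3 - 4*X**2
m(R) = 21 (m(R) = 3 + 18 = 21)
m(r(4))*(55 + H(12)) = 21*(55 + 1) = 21*56 = 1176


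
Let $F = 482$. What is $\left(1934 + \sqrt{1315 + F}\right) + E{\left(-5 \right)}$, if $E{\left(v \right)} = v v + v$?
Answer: $1954 + \sqrt{1797} \approx 1996.4$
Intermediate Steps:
$E{\left(v \right)} = v + v^{2}$ ($E{\left(v \right)} = v^{2} + v = v + v^{2}$)
$\left(1934 + \sqrt{1315 + F}\right) + E{\left(-5 \right)} = \left(1934 + \sqrt{1315 + 482}\right) - 5 \left(1 - 5\right) = \left(1934 + \sqrt{1797}\right) - -20 = \left(1934 + \sqrt{1797}\right) + 20 = 1954 + \sqrt{1797}$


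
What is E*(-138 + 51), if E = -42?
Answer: 3654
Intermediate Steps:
E*(-138 + 51) = -42*(-138 + 51) = -42*(-87) = 3654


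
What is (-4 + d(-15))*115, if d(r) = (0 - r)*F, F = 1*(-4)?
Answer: -7360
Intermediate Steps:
F = -4
d(r) = 4*r (d(r) = (0 - r)*(-4) = -r*(-4) = 4*r)
(-4 + d(-15))*115 = (-4 + 4*(-15))*115 = (-4 - 60)*115 = -64*115 = -7360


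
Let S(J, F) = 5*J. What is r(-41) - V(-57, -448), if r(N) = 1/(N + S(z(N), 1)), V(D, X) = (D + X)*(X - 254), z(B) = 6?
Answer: -3899611/11 ≈ -3.5451e+5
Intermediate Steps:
V(D, X) = (-254 + X)*(D + X) (V(D, X) = (D + X)*(-254 + X) = (-254 + X)*(D + X))
r(N) = 1/(30 + N) (r(N) = 1/(N + 5*6) = 1/(N + 30) = 1/(30 + N))
r(-41) - V(-57, -448) = 1/(30 - 41) - ((-448)**2 - 254*(-57) - 254*(-448) - 57*(-448)) = 1/(-11) - (200704 + 14478 + 113792 + 25536) = -1/11 - 1*354510 = -1/11 - 354510 = -3899611/11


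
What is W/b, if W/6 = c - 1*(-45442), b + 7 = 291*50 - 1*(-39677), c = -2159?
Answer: 129849/27110 ≈ 4.7897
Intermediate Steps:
b = 54220 (b = -7 + (291*50 - 1*(-39677)) = -7 + (14550 + 39677) = -7 + 54227 = 54220)
W = 259698 (W = 6*(-2159 - 1*(-45442)) = 6*(-2159 + 45442) = 6*43283 = 259698)
W/b = 259698/54220 = 259698*(1/54220) = 129849/27110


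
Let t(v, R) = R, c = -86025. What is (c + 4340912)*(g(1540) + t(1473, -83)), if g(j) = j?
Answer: 6199370359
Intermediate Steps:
(c + 4340912)*(g(1540) + t(1473, -83)) = (-86025 + 4340912)*(1540 - 83) = 4254887*1457 = 6199370359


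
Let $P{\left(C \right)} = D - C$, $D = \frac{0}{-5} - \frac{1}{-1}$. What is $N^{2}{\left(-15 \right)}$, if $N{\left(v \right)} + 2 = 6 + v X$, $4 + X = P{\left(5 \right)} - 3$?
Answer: $28561$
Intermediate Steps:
$D = 1$ ($D = 0 \left(- \frac{1}{5}\right) - -1 = 0 + 1 = 1$)
$P{\left(C \right)} = 1 - C$
$X = -11$ ($X = -4 + \left(\left(1 - 5\right) - 3\right) = -4 - 7 = -11$)
$N{\left(v \right)} = 4 - 11 v$ ($N{\left(v \right)} = -2 + \left(6 + v \left(-11\right)\right) = -2 - \left(-6 + 11 v\right) = 4 - 11 v$)
$N^{2}{\left(-15 \right)} = \left(4 - -165\right)^{2} = \left(4 + 165\right)^{2} = 169^{2} = 28561$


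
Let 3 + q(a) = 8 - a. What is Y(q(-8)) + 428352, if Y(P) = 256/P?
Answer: 5568832/13 ≈ 4.2837e+5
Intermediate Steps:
q(a) = 5 - a (q(a) = -3 + (8 - a) = 5 - a)
Y(q(-8)) + 428352 = 256/(5 - 1*(-8)) + 428352 = 256/(5 + 8) + 428352 = 256/13 + 428352 = 5568832/13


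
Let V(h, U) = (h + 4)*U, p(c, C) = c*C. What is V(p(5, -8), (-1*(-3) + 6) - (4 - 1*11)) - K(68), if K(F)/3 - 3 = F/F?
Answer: -588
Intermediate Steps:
K(F) = 12 (K(F) = 9 + 3*(F/F) = 9 + 3*1 = 9 + 3 = 12)
p(c, C) = C*c
V(h, U) = U*(4 + h) (V(h, U) = (4 + h)*U = U*(4 + h))
V(p(5, -8), (-1*(-3) + 6) - (4 - 1*11)) - K(68) = ((-1*(-3) + 6) - (4 - 1*11))*(4 - 8*5) - 1*12 = ((3 + 6) - (4 - 11))*(4 - 40) - 12 = (9 - 1*(-7))*(-36) - 12 = (9 + 7)*(-36) - 12 = 16*(-36) - 12 = -576 - 12 = -588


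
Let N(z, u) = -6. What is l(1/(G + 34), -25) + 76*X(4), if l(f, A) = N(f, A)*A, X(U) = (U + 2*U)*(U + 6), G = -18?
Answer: 9270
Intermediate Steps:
X(U) = 3*U*(6 + U) (X(U) = (3*U)*(6 + U) = 3*U*(6 + U))
l(f, A) = -6*A
l(1/(G + 34), -25) + 76*X(4) = -6*(-25) + 76*(3*4*(6 + 4)) = 150 + 76*(3*4*10) = 150 + 76*120 = 150 + 9120 = 9270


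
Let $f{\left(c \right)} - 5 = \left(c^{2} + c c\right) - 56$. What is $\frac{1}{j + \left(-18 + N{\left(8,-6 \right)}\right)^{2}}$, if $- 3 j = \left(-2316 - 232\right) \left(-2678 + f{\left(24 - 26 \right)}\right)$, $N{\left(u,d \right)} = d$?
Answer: $- \frac{1}{2310460} \approx -4.3281 \cdot 10^{-7}$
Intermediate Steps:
$f{\left(c \right)} = -51 + 2 c^{2}$ ($f{\left(c \right)} = 5 - \left(56 - c^{2} - c c\right) = 5 + \left(\left(c^{2} + c^{2}\right) - 56\right) = 5 + \left(2 c^{2} - 56\right) = 5 + \left(-56 + 2 c^{2}\right) = -51 + 2 c^{2}$)
$j = -2311036$ ($j = - \frac{\left(-2316 - 232\right) \left(-2678 - \left(51 - 2 \left(24 - 26\right)^{2}\right)\right)}{3} = - \frac{\left(-2548\right) \left(-2678 - \left(51 - 2 \left(-2\right)^{2}\right)\right)}{3} = - \frac{\left(-2548\right) \left(-2678 + \left(-51 + 2 \cdot 4\right)\right)}{3} = - \frac{\left(-2548\right) \left(-2678 + \left(-51 + 8\right)\right)}{3} = - \frac{\left(-2548\right) \left(-2678 - 43\right)}{3} = - \frac{\left(-2548\right) \left(-2721\right)}{3} = \left(- \frac{1}{3}\right) 6933108 = -2311036$)
$\frac{1}{j + \left(-18 + N{\left(8,-6 \right)}\right)^{2}} = \frac{1}{-2311036 + \left(-18 - 6\right)^{2}} = \frac{1}{-2311036 + \left(-24\right)^{2}} = \frac{1}{-2311036 + 576} = \frac{1}{-2310460} = - \frac{1}{2310460}$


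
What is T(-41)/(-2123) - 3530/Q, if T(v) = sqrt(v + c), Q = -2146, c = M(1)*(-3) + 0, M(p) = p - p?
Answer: 1765/1073 - I*sqrt(41)/2123 ≈ 1.6449 - 0.0030161*I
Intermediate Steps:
M(p) = 0
c = 0 (c = 0*(-3) + 0 = 0 + 0 = 0)
T(v) = sqrt(v) (T(v) = sqrt(v + 0) = sqrt(v))
T(-41)/(-2123) - 3530/Q = sqrt(-41)/(-2123) - 3530/(-2146) = (I*sqrt(41))*(-1/2123) - 3530*(-1/2146) = -I*sqrt(41)/2123 + 1765/1073 = 1765/1073 - I*sqrt(41)/2123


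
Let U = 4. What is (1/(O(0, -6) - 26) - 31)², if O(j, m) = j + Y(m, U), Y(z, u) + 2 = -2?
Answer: 866761/900 ≈ 963.07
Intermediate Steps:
Y(z, u) = -4 (Y(z, u) = -2 - 2 = -4)
O(j, m) = -4 + j (O(j, m) = j - 4 = -4 + j)
(1/(O(0, -6) - 26) - 31)² = (1/((-4 + 0) - 26) - 31)² = (1/(-4 - 26) - 31)² = (1/(-30) - 31)² = (-1/30 - 31)² = (-931/30)² = 866761/900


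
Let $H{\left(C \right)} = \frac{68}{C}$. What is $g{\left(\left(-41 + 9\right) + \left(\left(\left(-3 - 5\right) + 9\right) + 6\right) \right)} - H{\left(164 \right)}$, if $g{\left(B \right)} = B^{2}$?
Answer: $\frac{25608}{41} \approx 624.58$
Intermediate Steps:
$g{\left(\left(-41 + 9\right) + \left(\left(\left(-3 - 5\right) + 9\right) + 6\right) \right)} - H{\left(164 \right)} = \left(\left(-41 + 9\right) + \left(\left(\left(-3 - 5\right) + 9\right) + 6\right)\right)^{2} - \frac{68}{164} = \left(-32 + \left(\left(-8 + 9\right) + 6\right)\right)^{2} - 68 \cdot \frac{1}{164} = \left(-32 + \left(1 + 6\right)\right)^{2} - \frac{17}{41} = \left(-32 + 7\right)^{2} - \frac{17}{41} = \left(-25\right)^{2} - \frac{17}{41} = 625 - \frac{17}{41} = \frac{25608}{41}$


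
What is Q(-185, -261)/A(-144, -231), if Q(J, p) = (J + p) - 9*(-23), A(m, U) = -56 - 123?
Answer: 239/179 ≈ 1.3352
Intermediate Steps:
A(m, U) = -179
Q(J, p) = 207 + J + p (Q(J, p) = (J + p) + 207 = 207 + J + p)
Q(-185, -261)/A(-144, -231) = (207 - 185 - 261)/(-179) = -239*(-1/179) = 239/179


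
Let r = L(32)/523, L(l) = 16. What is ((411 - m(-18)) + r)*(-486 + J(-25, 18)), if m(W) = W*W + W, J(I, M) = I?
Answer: -28069741/523 ≈ -53671.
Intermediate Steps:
m(W) = W + W² (m(W) = W² + W = W + W²)
r = 16/523 ≈ 0.030593
((411 - m(-18)) + r)*(-486 + J(-25, 18)) = ((411 - (-18)*(1 - 18)) + 16/523)*(-486 - 25) = ((411 - (-18)*(-17)) + 16/523)*(-511) = ((411 - 1*306) + 16/523)*(-511) = ((411 - 306) + 16/523)*(-511) = (105 + 16/523)*(-511) = (54931/523)*(-511) = -28069741/523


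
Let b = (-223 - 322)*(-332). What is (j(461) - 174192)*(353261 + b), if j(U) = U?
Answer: -92807273931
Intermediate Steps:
b = 180940 (b = -545*(-332) = 180940)
(j(461) - 174192)*(353261 + b) = (461 - 174192)*(353261 + 180940) = -173731*534201 = -92807273931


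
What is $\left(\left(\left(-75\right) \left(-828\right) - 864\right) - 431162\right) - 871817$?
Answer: $-1241743$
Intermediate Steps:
$\left(\left(\left(-75\right) \left(-828\right) - 864\right) - 431162\right) - 871817 = \left(\left(62100 - 864\right) - 431162\right) - 871817 = \left(61236 - 431162\right) - 871817 = -369926 - 871817 = -1241743$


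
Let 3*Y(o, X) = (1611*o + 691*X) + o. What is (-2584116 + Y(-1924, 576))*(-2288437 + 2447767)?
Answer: -555308600200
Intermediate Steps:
Y(o, X) = 691*X/3 + 1612*o/3 (Y(o, X) = ((1611*o + 691*X) + o)/3 = ((691*X + 1611*o) + o)/3 = (691*X + 1612*o)/3 = 691*X/3 + 1612*o/3)
(-2584116 + Y(-1924, 576))*(-2288437 + 2447767) = (-2584116 + ((691/3)*576 + (1612/3)*(-1924)))*(-2288437 + 2447767) = (-2584116 + (132672 - 3101488/3))*159330 = (-2584116 - 2703472/3)*159330 = -10455820/3*159330 = -555308600200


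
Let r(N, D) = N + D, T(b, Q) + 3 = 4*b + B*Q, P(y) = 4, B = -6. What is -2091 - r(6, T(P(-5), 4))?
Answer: -2086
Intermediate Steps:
T(b, Q) = -3 - 6*Q + 4*b (T(b, Q) = -3 + (4*b - 6*Q) = -3 + (-6*Q + 4*b) = -3 - 6*Q + 4*b)
r(N, D) = D + N
-2091 - r(6, T(P(-5), 4)) = -2091 - ((-3 - 6*4 + 4*4) + 6) = -2091 - ((-3 - 24 + 16) + 6) = -2091 - (-11 + 6) = -2091 - 1*(-5) = -2091 + 5 = -2086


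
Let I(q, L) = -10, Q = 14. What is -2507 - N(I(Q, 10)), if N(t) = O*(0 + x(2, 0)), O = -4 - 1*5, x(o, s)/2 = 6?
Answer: -2399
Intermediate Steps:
x(o, s) = 12 (x(o, s) = 2*6 = 12)
O = -9 (O = -4 - 5 = -9)
N(t) = -108 (N(t) = -9*(0 + 12) = -9*12 = -108)
-2507 - N(I(Q, 10)) = -2507 - 1*(-108) = -2507 + 108 = -2399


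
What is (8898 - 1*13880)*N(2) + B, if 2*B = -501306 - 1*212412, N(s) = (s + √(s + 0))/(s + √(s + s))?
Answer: -359350 - 2491*√2/2 ≈ -3.6111e+5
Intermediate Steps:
N(s) = (s + √s)/(s + √2*√s) (N(s) = (s + √s)/(s + √(2*s)) = (s + √s)/(s + √2*√s))
B = -356859 (B = (-501306 - 1*212412)/2 = (-501306 - 212412)/2 = (½)*(-713718) = -356859)
(8898 - 1*13880)*N(2) + B = (8898 - 1*13880)*((2 + √2)/(2 + √2*√2)) - 356859 = (8898 - 13880)*((2 + √2)/(2 + 2)) - 356859 = -4982*(2 + √2)/4 - 356859 = -2491*(2 + √2)/2 - 356859 = -4982*(½ + √2/4) - 356859 = (-2491 - 2491*√2/2) - 356859 = -359350 - 2491*√2/2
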